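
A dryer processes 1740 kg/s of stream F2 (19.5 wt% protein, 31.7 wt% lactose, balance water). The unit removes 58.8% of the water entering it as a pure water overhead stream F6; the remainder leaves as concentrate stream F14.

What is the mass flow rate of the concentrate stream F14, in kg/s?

1241 kg/s

water entering = 1740×0.488 = 849.12 kg/s; overhead removed = 0.588×849.12 = 499.28 kg/s.
Concentrate = 1740 − 499.28 = 1240.7 kg/s.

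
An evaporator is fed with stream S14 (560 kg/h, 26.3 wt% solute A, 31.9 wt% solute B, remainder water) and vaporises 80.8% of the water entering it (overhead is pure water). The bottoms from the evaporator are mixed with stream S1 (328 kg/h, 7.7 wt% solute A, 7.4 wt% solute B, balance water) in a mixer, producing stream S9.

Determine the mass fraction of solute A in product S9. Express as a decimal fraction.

Vapour removed = 0.808×0.418×560 = 189.14 kg/h; concentrate = 370.86 kg/h.
solute A reaching the mixer = 147.28 (from concentrate) + 328×0.077 = 172.54 kg/h.
Product flow = 370.86 + 328 = 698.86 kg/h; solute A fraction = 0.247.

0.247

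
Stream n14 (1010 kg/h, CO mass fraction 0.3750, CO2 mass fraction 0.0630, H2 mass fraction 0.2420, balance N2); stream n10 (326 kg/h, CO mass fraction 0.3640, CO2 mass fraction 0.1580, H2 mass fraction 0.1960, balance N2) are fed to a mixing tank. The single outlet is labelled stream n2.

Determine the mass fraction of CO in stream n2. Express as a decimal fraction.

Total flow out = 1010 + 326 = 1336 kg/h.
CO in = 1010×0.375 + 326×0.364 = 497.41 kg/h.
CO mass fraction in n2 = 497.41/1336 = 0.3723.

0.3723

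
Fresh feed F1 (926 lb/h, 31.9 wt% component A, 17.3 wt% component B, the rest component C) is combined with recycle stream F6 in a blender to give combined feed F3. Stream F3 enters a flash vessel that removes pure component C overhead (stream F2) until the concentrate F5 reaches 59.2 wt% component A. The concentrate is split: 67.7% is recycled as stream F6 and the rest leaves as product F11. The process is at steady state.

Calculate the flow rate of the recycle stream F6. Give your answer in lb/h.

1046 lb/h

Overall component A balance (none leaves overhead): component A in fresh feed = component A in product, i.e. 926×0.319 = (1−0.677)·F5·0.592.
F5 = 295.39/(0.592×0.323) = 1544.8 lb/h.
Recycle F6 = 0.677×1544.8 = 1045.8 lb/h.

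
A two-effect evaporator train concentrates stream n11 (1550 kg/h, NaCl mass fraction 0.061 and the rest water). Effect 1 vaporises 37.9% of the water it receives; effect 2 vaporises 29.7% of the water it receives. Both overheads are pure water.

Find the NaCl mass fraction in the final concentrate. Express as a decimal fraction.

0.130

water in feed = 1550×0.939 = 1455.4 kg/h.
After stage 1: water left = (1−0.379)×1455.4 = 903.83; stream total = 998.38 kg/h.
After stage 2: water left = (1−0.297)×903.83 = 635.4; final concentrate = 729.95 kg/h.
NaCl fraction = 94.55/729.95 = 0.130.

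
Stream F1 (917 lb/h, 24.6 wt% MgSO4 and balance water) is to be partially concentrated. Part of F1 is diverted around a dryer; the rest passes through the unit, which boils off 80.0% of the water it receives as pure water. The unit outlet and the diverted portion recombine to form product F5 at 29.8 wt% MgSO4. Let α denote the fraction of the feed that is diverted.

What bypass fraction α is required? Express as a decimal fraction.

0.711

All 917×0.246 = 225.58 lb/h of MgSO4 reaches F5, so F5 = 225.58/0.298 = 756.99 lb/h and vapour = 160.01 lb/h.
The evaporator receives (1−α)·917 of feed at 0.754 water and removes 0.800 of that water:
0.800×0.754×(1−α)×917 = 160.01
(1−α) = 160.01/553.13 = 0.2893;  α = 0.7107.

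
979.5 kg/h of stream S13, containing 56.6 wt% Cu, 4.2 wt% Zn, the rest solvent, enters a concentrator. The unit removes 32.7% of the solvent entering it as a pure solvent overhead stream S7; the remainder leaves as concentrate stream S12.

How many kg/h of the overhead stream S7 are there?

125.6 kg/h

solvent entering = 979.5×0.392 = 383.96 kg/h; overhead removed = 0.327×383.96 = 125.56 kg/h.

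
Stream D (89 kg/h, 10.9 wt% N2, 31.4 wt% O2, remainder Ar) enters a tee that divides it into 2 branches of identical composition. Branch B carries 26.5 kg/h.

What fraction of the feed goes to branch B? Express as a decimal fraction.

0.298

Fraction to B = 26.5/89 = 0.2978.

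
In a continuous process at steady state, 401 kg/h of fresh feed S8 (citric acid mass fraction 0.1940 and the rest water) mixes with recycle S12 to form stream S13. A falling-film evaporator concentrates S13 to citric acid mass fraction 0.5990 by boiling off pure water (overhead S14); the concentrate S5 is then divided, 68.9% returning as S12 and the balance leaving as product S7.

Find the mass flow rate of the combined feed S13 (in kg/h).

688.7 kg/h

Overall citric acid balance (none leaves overhead): citric acid in fresh feed = citric acid in product, i.e. 401×0.194 = (1−0.689)·S5·0.599.
S5 = 77.794/(0.599×0.311) = 417.6 kg/h.
Recycle S12 = 0.689×417.6 = 287.73 kg/h.
Combined feed S13 = 401 + 287.73 = 688.73 kg/h.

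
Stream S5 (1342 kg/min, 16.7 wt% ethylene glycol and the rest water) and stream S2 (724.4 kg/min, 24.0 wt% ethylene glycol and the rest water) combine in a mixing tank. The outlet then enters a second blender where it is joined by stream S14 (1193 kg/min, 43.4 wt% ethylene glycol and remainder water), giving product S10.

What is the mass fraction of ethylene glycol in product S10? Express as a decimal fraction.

Overall, product flow = 3259.4 kg/min.
ethylene glycol in = 1342×0.167 + 724.4×0.240 + 1193×0.434 = 915.73 kg/min.
ethylene glycol fraction in S10 = 0.281.

0.281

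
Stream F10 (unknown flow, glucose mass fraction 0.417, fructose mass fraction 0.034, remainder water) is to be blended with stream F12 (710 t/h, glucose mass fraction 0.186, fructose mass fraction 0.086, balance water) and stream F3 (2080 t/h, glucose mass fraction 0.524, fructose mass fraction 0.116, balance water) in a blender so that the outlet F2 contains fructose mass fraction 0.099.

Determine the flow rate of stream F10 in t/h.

Let F10 be the unknown flow. Total out = 2790 + F10.
fructose balance: 302.34 + 0.034·F10 = 0.099·(2790 + F10)
(0.034 − 0.099)·F10 = 0.099×2790 − 302.34 = -26.13
F10 = -26.13 / -0.065 = 402 t/h

402 t/h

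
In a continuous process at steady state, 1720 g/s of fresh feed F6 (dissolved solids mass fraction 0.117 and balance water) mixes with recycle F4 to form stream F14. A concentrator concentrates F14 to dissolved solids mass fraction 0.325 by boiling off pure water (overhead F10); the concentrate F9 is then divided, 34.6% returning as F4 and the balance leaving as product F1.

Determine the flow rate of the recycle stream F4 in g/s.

327.6 g/s

Overall dissolved solids balance (none leaves overhead): dissolved solids in fresh feed = dissolved solids in product, i.e. 1720×0.117 = (1−0.346)·F9·0.325.
F9 = 201.24/(0.325×0.654) = 946.79 g/s.
Recycle F4 = 0.346×946.79 = 327.59 g/s.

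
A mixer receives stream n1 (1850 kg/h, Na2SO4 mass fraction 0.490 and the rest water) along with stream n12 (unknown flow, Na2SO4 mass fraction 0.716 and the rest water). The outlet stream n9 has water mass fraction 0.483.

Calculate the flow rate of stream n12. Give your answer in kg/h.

251 kg/h

Let n12 be the unknown flow. Total out = 1850 + n12.
water balance: 943.5 + 0.284·n12 = 0.483·(1850 + n12)
(0.284 − 0.483)·n12 = 0.483×1850 − 943.5 = -49.95
n12 = -49.95 / -0.199 = 251.01 kg/h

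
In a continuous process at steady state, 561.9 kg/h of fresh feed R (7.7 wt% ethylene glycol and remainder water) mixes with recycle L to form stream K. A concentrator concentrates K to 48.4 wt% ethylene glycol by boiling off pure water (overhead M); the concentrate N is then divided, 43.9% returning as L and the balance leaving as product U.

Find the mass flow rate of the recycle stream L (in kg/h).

Overall ethylene glycol balance (none leaves overhead): ethylene glycol in fresh feed = ethylene glycol in product, i.e. 561.9×0.077 = (1−0.439)·N·0.484.
N = 43.266/(0.484×0.561) = 159.35 kg/h.
Recycle L = 0.439×159.35 = 69.953 kg/h.

69.95 kg/h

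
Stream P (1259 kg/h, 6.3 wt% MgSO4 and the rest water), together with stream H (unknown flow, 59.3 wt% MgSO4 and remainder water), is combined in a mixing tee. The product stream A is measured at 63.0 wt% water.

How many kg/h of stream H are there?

Let H be the unknown flow. Total out = 1259 + H.
water balance: 1179.7 + 0.407·H = 0.630·(1259 + H)
(0.407 − 0.630)·H = 0.630×1259 − 1179.7 = -386.51
H = -386.51 / -0.223 = 1733.2 kg/h

1733 kg/h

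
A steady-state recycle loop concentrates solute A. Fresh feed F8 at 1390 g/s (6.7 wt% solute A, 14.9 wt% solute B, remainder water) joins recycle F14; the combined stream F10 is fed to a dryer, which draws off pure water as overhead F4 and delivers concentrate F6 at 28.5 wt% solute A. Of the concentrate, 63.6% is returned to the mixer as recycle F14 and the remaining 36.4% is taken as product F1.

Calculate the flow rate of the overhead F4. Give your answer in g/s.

Overall solute A balance (none leaves overhead): solute A in fresh feed = solute A in product, i.e. 1390×0.067 = (1−0.636)·F6·0.285.
F6 = 93.13/(0.285×0.364) = 897.73 g/s.
Recycle F14 = 0.636×897.73 = 570.95 g/s.
Combined feed F10 = 1390 + 570.95 = 1961 g/s.
Overhead F4 = F10 − F6 = 1961 − 897.73 = 1063.2 g/s.

1063 g/s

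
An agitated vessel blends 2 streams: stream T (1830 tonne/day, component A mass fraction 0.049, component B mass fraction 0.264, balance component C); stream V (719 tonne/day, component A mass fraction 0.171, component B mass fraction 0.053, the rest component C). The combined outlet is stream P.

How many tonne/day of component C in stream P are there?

component C out = component C in = 1830×0.687 + 719×0.776 = 1815.2 tonne/day.

1815 tonne/day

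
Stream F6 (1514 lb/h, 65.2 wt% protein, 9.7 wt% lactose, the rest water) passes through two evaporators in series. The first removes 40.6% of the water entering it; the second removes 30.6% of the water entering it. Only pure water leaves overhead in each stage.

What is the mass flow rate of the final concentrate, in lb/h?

water in feed = 1514×0.251 = 380.01 lb/h.
After stage 1: water left = (1−0.406)×380.01 = 225.73; stream total = 1359.7 lb/h.
After stage 2: water left = (1−0.306)×225.73 = 156.66; final concentrate = 1290.6 lb/h.

1291 lb/h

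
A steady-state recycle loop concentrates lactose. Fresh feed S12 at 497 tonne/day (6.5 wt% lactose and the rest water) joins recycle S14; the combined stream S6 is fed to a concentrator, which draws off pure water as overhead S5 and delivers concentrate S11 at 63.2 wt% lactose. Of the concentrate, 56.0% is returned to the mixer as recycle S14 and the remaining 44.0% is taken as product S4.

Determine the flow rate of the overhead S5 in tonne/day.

Overall lactose balance (none leaves overhead): lactose in fresh feed = lactose in product, i.e. 497×0.065 = (1−0.560)·S11·0.632.
S11 = 32.305/(0.632×0.440) = 116.17 tonne/day.
Recycle S14 = 0.560×116.17 = 65.056 tonne/day.
Combined feed S6 = 497 + 65.056 = 562.06 tonne/day.
Overhead S5 = S6 − S11 = 562.06 − 116.17 = 445.88 tonne/day.

445.9 tonne/day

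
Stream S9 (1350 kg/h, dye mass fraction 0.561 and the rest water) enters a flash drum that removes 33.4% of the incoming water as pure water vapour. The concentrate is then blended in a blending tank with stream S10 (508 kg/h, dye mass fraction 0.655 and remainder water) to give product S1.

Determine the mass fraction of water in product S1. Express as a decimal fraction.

0.343

Vapour removed = 0.334×0.439×1350 = 197.95 kg/h; concentrate = 1152.1 kg/h.
water reaching the mixer = 394.7 (from concentrate) + 508×0.345 = 569.96 kg/h.
Product flow = 1152.1 + 508 = 1660.1 kg/h; water fraction = 0.343.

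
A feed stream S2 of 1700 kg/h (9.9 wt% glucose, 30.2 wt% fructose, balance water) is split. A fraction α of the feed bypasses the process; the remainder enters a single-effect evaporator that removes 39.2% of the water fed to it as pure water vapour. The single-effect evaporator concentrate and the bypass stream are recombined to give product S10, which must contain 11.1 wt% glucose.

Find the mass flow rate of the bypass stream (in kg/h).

917.3 kg/h

All 1700×0.099 = 168.3 kg/h of glucose reaches S10, so S10 = 168.3/0.111 = 1516.2 kg/h and vapour = 183.78 kg/h.
The evaporator receives (1−α)·1700 of feed at 0.599 water and removes 0.392 of that water:
0.392×0.599×(1−α)×1700 = 183.78
(1−α) = 183.78/399.17 = 0.4604;  α = 0.5396.
Bypass flow = 0.5396×1700 = 917.3 kg/h.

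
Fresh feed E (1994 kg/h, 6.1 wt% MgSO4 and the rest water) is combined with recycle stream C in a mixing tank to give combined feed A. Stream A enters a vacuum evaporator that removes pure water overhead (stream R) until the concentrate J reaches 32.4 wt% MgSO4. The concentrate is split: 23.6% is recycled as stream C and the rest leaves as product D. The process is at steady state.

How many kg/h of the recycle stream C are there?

116 kg/h

Overall MgSO4 balance (none leaves overhead): MgSO4 in fresh feed = MgSO4 in product, i.e. 1994×0.061 = (1−0.236)·J·0.324.
J = 121.63/(0.324×0.764) = 491.38 kg/h.
Recycle C = 0.236×491.38 = 115.97 kg/h.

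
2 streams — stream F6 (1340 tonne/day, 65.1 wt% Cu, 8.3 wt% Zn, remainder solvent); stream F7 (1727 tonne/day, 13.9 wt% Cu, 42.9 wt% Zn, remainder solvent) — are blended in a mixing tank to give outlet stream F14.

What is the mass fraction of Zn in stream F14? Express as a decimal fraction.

Total flow out = 1340 + 1727 = 3067 tonne/day.
Zn in = 1340×0.083 + 1727×0.429 = 852.1 tonne/day.
Zn mass fraction in F14 = 852.1/3067 = 0.2778.

0.2778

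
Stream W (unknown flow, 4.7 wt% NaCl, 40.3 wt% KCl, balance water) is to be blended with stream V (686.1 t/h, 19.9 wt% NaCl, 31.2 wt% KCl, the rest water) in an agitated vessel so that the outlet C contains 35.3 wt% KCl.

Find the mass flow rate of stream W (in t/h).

562.6 t/h

Let W be the unknown flow. Total out = 686.1 + W.
KCl balance: 214.06 + 0.403·W = 0.353·(686.1 + W)
(0.403 − 0.353)·W = 0.353×686.1 − 214.06 = 28.13
W = 28.13 / 0.050 = 562.6 t/h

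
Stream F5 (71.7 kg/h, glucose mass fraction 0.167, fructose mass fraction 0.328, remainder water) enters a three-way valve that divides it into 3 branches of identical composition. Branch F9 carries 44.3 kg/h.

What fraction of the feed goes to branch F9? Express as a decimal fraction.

Fraction to F9 = 44.3/71.7 = 0.6179.

0.618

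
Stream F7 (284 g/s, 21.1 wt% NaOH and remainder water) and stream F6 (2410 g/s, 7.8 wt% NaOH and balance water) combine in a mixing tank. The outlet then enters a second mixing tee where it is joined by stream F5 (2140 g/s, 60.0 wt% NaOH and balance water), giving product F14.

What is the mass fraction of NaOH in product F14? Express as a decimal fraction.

0.3169

Overall, product flow = 4834 g/s.
NaOH in = 284×0.211 + 2410×0.078 + 2140×0.600 = 1531.9 g/s.
NaOH fraction in F14 = 0.3169.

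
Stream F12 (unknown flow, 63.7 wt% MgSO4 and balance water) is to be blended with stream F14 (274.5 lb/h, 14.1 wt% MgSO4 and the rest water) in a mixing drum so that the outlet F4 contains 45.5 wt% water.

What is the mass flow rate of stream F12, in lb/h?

1205 lb/h

Let F12 be the unknown flow. Total out = 274.5 + F12.
water balance: 235.8 + 0.363·F12 = 0.455·(274.5 + F12)
(0.363 − 0.455)·F12 = 0.455×274.5 − 235.8 = -110.9
F12 = -110.9 / -0.092 = 1205.4 lb/h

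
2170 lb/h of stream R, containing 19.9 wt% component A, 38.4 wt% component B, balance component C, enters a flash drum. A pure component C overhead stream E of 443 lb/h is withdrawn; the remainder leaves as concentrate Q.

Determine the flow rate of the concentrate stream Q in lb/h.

1727 lb/h

Concentrate = 2170 − 443 = 1727 lb/h.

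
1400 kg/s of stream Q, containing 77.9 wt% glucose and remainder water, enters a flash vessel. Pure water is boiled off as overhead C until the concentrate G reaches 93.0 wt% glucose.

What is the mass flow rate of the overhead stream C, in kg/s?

glucose is conserved: 1400×0.779 = 1090.6 kg/s all reports to the concentrate.
Concentrate = 1090.6/(target fraction) = 1172.7 kg/s.
Overhead = 1400 − 1172.7 = 227.31 kg/s.

227.3 kg/s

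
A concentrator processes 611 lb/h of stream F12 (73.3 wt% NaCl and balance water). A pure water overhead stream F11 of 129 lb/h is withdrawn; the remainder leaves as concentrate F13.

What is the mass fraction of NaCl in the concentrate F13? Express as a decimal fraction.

0.9292

NaCl is not removed: 611×0.733 = 447.86 lb/h of NaCl enters F13.
Concentrate = 611 − 129 = 482 lb/h.
Mass fraction = 447.86/482 = 0.9292.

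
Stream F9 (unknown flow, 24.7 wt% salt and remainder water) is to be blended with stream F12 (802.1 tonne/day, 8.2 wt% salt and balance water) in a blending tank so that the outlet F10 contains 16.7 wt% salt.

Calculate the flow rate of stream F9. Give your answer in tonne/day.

852.2 tonne/day

Let F9 be the unknown flow. Total out = 802.1 + F9.
salt balance: 65.772 + 0.247·F9 = 0.167·(802.1 + F9)
(0.247 − 0.167)·F9 = 0.167×802.1 − 65.772 = 68.179
F9 = 68.179 / 0.080 = 852.23 tonne/day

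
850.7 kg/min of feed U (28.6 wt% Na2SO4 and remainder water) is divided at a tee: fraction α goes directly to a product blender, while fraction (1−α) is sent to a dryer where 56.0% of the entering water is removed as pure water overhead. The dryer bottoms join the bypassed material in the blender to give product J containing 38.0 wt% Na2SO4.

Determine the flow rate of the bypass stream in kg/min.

324.4 kg/min

All 850.7×0.286 = 243.3 kg/min of Na2SO4 reaches J, so J = 243.3/0.380 = 640.26 kg/min and vapour = 210.44 kg/min.
The evaporator receives (1−α)·850.7 of feed at 0.714 water and removes 0.560 of that water:
0.560×0.714×(1−α)×850.7 = 210.44
(1−α) = 210.44/340.14 = 0.6187;  α = 0.3813.
Bypass flow = 0.3813×850.7 = 324.4 kg/min.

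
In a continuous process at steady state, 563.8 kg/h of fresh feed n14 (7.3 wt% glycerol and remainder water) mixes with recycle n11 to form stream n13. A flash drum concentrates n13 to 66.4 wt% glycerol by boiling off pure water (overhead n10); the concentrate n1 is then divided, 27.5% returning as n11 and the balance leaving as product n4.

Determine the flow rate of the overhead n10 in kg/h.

501.8 kg/h

Overall glycerol balance (none leaves overhead): glycerol in fresh feed = glycerol in product, i.e. 563.8×0.073 = (1−0.275)·n1·0.664.
n1 = 41.157/(0.664×0.725) = 85.495 kg/h.
Recycle n11 = 0.275×85.495 = 23.511 kg/h.
Combined feed n13 = 563.8 + 23.511 = 587.31 kg/h.
Overhead n10 = n13 − n1 = 587.31 − 85.495 = 501.82 kg/h.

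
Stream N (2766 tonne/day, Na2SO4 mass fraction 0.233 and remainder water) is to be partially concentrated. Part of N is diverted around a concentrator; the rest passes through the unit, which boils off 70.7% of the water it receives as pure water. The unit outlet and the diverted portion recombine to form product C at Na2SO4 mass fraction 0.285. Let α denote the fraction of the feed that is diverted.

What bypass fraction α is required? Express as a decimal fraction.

0.664

All 2766×0.233 = 644.48 tonne/day of Na2SO4 reaches C, so C = 644.48/0.285 = 2261.3 tonne/day and vapour = 504.67 tonne/day.
The evaporator receives (1−α)·2766 of feed at 0.767 water and removes 0.707 of that water:
0.707×0.767×(1−α)×2766 = 504.67
(1−α) = 504.67/1499.9 = 0.3365;  α = 0.6635.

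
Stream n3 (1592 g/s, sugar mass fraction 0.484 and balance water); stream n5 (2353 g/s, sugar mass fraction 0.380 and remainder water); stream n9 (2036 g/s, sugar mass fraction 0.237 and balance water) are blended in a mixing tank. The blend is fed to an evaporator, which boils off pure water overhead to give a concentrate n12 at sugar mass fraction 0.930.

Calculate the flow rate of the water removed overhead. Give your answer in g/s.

3672 g/s

sugar entering = 1592×0.484 + 2353×0.380 + 2036×0.237 = 2147.2 g/s.
All sugar reports to n12, so n12 = 2147.2/0.930 = 2308.8 g/s.
Total feed = 5981 g/s; overhead = 5981 − 2308.8 = 3672.2 g/s.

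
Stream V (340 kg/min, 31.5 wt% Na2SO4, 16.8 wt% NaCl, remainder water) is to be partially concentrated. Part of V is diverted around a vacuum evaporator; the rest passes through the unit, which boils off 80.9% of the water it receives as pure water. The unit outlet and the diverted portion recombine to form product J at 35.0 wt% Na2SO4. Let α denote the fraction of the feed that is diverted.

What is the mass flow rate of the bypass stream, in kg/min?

258.7 kg/min

All 340×0.315 = 107.1 kg/min of Na2SO4 reaches J, so J = 107.1/0.350 = 306 kg/min and vapour = 34 kg/min.
The evaporator receives (1−α)·340 of feed at 0.517 water and removes 0.809 of that water:
0.809×0.517×(1−α)×340 = 34
(1−α) = 34/142.21 = 0.2391;  α = 0.7609.
Bypass flow = 0.7609×340 = 258.71 kg/min.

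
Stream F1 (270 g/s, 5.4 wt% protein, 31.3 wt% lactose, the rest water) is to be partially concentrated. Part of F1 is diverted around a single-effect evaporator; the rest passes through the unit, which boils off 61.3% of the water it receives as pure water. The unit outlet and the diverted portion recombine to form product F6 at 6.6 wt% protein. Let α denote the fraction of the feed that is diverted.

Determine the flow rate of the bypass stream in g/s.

143.5 g/s

All 270×0.054 = 14.58 g/s of protein reaches F6, so F6 = 14.58/0.066 = 220.91 g/s and vapour = 49.091 g/s.
The evaporator receives (1−α)·270 of feed at 0.633 water and removes 0.613 of that water:
0.613×0.633×(1−α)×270 = 49.091
(1−α) = 49.091/104.77 = 0.4686;  α = 0.5314.
Bypass flow = 0.5314×270 = 143.49 g/s.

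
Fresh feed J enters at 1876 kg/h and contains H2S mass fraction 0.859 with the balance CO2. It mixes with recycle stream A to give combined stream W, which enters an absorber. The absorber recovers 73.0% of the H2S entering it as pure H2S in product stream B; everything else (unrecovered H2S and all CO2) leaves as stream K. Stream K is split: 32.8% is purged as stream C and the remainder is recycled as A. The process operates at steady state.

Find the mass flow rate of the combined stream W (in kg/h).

CO2 enters only via J and leaves only via the purge: 1876×0.141 = 0.328×(CO2 in K), and the absorber passes all CO2, so CO2 in W = CO2 in K = 806.45 kg/h.
H2S in W: m_A = 1876×0.859 + (1−0.328)·(1−0.730)·m_A, so m_A = 1611.5/0.8186 = 1968.7 kg/h.
W = 1968.7 + 806.45 = 2775.1 kg/h.

2775 kg/h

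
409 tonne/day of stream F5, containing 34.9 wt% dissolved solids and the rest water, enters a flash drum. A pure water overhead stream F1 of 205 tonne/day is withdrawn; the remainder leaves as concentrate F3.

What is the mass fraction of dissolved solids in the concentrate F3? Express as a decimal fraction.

0.700

dissolved solids is not removed: 409×0.349 = 142.74 tonne/day of dissolved solids enters F3.
Concentrate = 409 − 205 = 204 tonne/day.
Mass fraction = 142.74/204 = 0.700.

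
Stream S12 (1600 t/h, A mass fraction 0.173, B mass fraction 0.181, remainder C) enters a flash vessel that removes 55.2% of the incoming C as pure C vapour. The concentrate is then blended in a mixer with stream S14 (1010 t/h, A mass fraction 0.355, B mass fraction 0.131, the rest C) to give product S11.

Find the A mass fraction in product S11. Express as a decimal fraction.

0.312

Vapour removed = 0.552×0.646×1600 = 570.55 t/h; concentrate = 1029.5 t/h.
A reaching the mixer = 276.8 (from concentrate) + 1010×0.355 = 635.35 t/h.
Product flow = 1029.5 + 1010 = 2039.5 t/h; A fraction = 0.312.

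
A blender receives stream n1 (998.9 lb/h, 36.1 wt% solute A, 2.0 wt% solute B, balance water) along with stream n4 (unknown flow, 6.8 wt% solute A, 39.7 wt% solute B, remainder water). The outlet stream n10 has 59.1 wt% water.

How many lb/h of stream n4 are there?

Let n4 be the unknown flow. Total out = 998.9 + n4.
water balance: 618.32 + 0.535·n4 = 0.591·(998.9 + n4)
(0.535 − 0.591)·n4 = 0.591×998.9 − 618.32 = -27.969
n4 = -27.969 / -0.056 = 499.45 lb/h

499.5 lb/h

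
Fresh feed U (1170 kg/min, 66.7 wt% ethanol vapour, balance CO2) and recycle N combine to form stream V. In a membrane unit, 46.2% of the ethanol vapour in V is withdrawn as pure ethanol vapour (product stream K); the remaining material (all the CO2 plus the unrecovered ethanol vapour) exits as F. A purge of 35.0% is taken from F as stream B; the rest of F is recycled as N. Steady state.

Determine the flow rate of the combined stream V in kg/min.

2313 kg/min

CO2 enters only via U and leaves only via the purge: 1170×0.333 = 0.350×(CO2 in F), and the membrane unit passes all CO2, so CO2 in V = CO2 in F = 1113.2 kg/min.
ethanol vapour in V: m_A = 1170×0.667 + (1−0.350)·(1−0.462)·m_A, so m_A = 780.39/0.6503 = 1200 kg/min.
V = 1200 + 1113.2 = 2313.2 kg/min.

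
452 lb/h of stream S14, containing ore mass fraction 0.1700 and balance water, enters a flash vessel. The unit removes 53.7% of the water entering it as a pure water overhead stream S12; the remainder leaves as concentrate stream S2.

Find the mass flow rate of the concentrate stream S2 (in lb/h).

250.5 lb/h

water entering = 452×0.830 = 375.16 lb/h; overhead removed = 0.537×375.16 = 201.46 lb/h.
Concentrate = 452 − 201.46 = 250.54 lb/h.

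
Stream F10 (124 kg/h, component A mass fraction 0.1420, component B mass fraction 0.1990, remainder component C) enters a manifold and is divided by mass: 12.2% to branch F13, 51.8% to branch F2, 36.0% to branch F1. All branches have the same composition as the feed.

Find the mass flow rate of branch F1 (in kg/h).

44.64 kg/h

Branch F1 flow = 0.360×124 = 44.64 kg/h.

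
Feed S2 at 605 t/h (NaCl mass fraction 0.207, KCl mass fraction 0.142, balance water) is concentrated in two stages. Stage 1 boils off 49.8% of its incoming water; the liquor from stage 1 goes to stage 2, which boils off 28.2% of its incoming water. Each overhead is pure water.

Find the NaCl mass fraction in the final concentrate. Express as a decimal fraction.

water in feed = 605×0.651 = 393.86 t/h.
After stage 1: water left = (1−0.498)×393.86 = 197.72; stream total = 408.86 t/h.
After stage 2: water left = (1−0.282)×197.72 = 141.96; final concentrate = 353.1 t/h.
NaCl fraction = 125.23/353.1 = 0.355.

0.355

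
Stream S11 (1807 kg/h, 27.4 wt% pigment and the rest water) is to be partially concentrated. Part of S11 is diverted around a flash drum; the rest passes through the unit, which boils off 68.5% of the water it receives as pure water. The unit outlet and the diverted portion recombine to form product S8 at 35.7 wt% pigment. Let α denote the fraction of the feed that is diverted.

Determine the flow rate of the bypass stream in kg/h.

962.2 kg/h

All 1807×0.274 = 495.12 kg/h of pigment reaches S8, so S8 = 495.12/0.357 = 1386.9 kg/h and vapour = 420.11 kg/h.
The evaporator receives (1−α)·1807 of feed at 0.726 water and removes 0.685 of that water:
0.685×0.726×(1−α)×1807 = 420.11
(1−α) = 420.11/898.64 = 0.4675;  α = 0.5325.
Bypass flow = 0.5325×1807 = 962.23 kg/h.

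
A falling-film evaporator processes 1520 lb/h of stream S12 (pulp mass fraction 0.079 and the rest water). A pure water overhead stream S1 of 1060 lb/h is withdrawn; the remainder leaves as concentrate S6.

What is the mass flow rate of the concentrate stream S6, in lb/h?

460 lb/h

Concentrate = 1520 − 1060 = 460 lb/h.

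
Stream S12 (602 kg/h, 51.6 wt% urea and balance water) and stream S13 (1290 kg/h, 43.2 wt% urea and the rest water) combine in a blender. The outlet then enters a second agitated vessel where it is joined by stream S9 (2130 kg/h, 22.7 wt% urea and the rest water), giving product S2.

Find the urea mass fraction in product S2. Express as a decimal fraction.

Overall, product flow = 4022 kg/h.
urea in = 602×0.516 + 1290×0.432 + 2130×0.227 = 1351.4 kg/h.
urea fraction in S2 = 0.336.

0.336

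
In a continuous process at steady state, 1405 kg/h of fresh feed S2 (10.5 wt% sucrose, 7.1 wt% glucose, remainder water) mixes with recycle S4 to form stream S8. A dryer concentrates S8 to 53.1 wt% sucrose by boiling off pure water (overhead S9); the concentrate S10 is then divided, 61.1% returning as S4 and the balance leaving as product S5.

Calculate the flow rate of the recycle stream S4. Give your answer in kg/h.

Overall sucrose balance (none leaves overhead): sucrose in fresh feed = sucrose in product, i.e. 1405×0.105 = (1−0.611)·S10·0.531.
S10 = 147.53/(0.531×0.389) = 714.2 kg/h.
Recycle S4 = 0.611×714.2 = 436.38 kg/h.

436.4 kg/h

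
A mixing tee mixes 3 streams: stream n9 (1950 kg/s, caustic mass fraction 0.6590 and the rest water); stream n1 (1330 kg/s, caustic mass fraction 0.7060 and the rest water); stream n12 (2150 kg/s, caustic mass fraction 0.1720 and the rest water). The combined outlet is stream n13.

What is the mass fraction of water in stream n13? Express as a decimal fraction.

0.5223

Total flow out = 1950 + 1330 + 2150 = 5430 kg/s.
water in = 1950×0.341 + 1330×0.294 + 2150×0.828 = 2836.2 kg/s.
water mass fraction in n13 = 2836.2/5430 = 0.5223.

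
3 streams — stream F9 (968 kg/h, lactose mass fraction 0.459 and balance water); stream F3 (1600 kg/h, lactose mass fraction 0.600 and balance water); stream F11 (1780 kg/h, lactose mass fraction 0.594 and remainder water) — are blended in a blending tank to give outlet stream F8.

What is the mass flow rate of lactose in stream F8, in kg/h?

2462 kg/h

lactose out = lactose in = 968×0.459 + 1600×0.600 + 1780×0.594 = 2461.6 kg/h.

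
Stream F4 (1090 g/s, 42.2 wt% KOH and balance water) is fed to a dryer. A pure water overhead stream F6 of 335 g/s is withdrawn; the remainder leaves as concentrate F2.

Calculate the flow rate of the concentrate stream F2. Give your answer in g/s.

755 g/s

Concentrate = 1090 − 335 = 755 g/s.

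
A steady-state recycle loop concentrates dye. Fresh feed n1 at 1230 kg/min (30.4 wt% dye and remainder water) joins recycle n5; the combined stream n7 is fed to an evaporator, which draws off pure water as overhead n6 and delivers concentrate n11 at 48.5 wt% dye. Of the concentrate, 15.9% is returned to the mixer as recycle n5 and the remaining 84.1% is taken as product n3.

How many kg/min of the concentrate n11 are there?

Overall dye balance (none leaves overhead): dye in fresh feed = dye in product, i.e. 1230×0.304 = (1−0.159)·n11·0.485.
n11 = 373.92/(0.485×0.841) = 916.73 kg/min.

916.7 kg/min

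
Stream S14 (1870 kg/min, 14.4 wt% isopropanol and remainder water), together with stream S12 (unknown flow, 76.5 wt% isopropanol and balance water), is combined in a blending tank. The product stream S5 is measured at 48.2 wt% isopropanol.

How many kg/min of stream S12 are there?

Let S12 be the unknown flow. Total out = 1870 + S12.
isopropanol balance: 269.28 + 0.765·S12 = 0.482·(1870 + S12)
(0.765 − 0.482)·S12 = 0.482×1870 − 269.28 = 632.06
S12 = 632.06 / 0.283 = 2233.4 kg/min

2233 kg/min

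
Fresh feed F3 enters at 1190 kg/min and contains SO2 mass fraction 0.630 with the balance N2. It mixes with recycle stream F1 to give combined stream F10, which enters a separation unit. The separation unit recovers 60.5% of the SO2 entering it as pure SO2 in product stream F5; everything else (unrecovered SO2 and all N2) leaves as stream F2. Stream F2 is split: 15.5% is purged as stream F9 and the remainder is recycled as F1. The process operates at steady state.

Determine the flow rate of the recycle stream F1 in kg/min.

2776 kg/min

N2 enters only via F3 and leaves only via the purge: 1190×0.370 = 0.155×(N2 in F2), and the separation unit passes all N2, so N2 in F10 = N2 in F2 = 2840.6 kg/min.
SO2 in F10: m_A = 1190×0.630 + (1−0.155)·(1−0.605)·m_A, so m_A = 749.7/0.6662 = 1125.3 kg/min.
F2 = (1−0.605)×1125.3 + 2840.6 = 3285.1 kg/min.
Recycle F1 = (1−0.155)×3285.1 = 2775.9 kg/min.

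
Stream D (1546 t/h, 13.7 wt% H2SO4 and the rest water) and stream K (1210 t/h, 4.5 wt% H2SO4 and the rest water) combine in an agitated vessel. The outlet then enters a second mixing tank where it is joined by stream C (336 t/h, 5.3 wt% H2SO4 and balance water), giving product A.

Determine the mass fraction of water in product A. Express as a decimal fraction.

0.908

Overall, product flow = 3092 t/h.
water in = 1546×0.863 + 1210×0.955 + 336×0.947 = 2807.9 t/h.
water fraction in A = 0.908.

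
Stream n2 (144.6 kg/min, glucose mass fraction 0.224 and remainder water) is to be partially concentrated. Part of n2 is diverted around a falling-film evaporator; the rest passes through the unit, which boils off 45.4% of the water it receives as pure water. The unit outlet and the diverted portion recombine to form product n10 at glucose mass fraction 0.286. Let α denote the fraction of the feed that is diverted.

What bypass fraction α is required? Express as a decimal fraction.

All 144.6×0.224 = 32.39 kg/min of glucose reaches n10, so n10 = 32.39/0.286 = 113.25 kg/min and vapour = 31.347 kg/min.
The evaporator receives (1−α)·144.6 of feed at 0.776 water and removes 0.454 of that water:
0.454×0.776×(1−α)×144.6 = 31.347
(1−α) = 31.347/50.943 = 0.6153;  α = 0.3847.

0.385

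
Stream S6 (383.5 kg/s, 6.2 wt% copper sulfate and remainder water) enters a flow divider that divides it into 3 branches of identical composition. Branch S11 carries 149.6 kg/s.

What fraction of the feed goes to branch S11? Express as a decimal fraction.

0.390

Fraction to S11 = 149.6/383.5 = 0.3901.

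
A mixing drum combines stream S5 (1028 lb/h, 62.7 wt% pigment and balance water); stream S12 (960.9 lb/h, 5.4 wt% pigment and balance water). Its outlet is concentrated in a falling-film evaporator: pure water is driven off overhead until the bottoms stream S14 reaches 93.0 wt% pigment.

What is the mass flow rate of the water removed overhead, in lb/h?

pigment entering = 1028×0.627 + 960.9×0.054 = 696.44 lb/h.
All pigment reports to S14, so S14 = 696.44/0.930 = 748.87 lb/h.
Total feed = 1988.9 lb/h; overhead = 1988.9 − 748.87 = 1240 lb/h.

1240 lb/h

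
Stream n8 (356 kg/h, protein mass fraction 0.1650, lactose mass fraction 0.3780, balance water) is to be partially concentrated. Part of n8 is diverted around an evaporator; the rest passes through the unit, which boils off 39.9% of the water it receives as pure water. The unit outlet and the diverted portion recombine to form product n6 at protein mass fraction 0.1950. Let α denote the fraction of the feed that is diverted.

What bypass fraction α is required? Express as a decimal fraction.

0.156

All 356×0.165 = 58.74 kg/h of protein reaches n6, so n6 = 58.74/0.195 = 301.23 kg/h and vapour = 54.769 kg/h.
The evaporator receives (1−α)·356 of feed at 0.457 water and removes 0.399 of that water:
0.399×0.457×(1−α)×356 = 54.769
(1−α) = 54.769/64.914 = 0.8437;  α = 0.1563.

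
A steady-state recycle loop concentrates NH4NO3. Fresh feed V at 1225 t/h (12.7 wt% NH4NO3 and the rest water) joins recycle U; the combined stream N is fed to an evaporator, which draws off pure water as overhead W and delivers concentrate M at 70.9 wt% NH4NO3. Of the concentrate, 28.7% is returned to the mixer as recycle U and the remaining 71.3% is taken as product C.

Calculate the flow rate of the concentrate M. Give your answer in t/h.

Overall NH4NO3 balance (none leaves overhead): NH4NO3 in fresh feed = NH4NO3 in product, i.e. 1225×0.127 = (1−0.287)·M·0.709.
M = 155.57/(0.709×0.713) = 307.75 t/h.

307.8 t/h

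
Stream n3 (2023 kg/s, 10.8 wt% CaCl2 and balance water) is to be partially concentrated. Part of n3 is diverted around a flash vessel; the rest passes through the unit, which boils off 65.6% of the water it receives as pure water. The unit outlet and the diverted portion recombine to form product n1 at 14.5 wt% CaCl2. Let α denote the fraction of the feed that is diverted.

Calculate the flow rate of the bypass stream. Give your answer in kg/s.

1141 kg/s

All 2023×0.108 = 218.48 kg/s of CaCl2 reaches n1, so n1 = 218.48/0.145 = 1506.8 kg/s and vapour = 516.21 kg/s.
The evaporator receives (1−α)·2023 of feed at 0.892 water and removes 0.656 of that water:
0.656×0.892×(1−α)×2023 = 516.21
(1−α) = 516.21/1183.8 = 0.4361;  α = 0.5639.
Bypass flow = 0.5639×2023 = 1140.8 kg/s.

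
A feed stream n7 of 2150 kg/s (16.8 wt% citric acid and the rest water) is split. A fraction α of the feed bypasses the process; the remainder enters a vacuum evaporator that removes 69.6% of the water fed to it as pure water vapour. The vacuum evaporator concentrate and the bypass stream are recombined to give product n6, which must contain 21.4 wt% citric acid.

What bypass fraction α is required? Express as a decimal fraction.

0.629

All 2150×0.168 = 361.2 kg/s of citric acid reaches n6, so n6 = 361.2/0.214 = 1687.9 kg/s and vapour = 462.15 kg/s.
The evaporator receives (1−α)·2150 of feed at 0.832 water and removes 0.696 of that water:
0.696×0.832×(1−α)×2150 = 462.15
(1−α) = 462.15/1245 = 0.3712;  α = 0.6288.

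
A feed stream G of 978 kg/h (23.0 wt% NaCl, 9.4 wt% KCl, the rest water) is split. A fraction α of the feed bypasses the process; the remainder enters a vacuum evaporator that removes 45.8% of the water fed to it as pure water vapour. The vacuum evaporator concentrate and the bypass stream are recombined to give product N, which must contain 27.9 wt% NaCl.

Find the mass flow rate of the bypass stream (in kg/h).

423.2 kg/h

All 978×0.230 = 224.94 kg/h of NaCl reaches N, so N = 224.94/0.279 = 806.24 kg/h and vapour = 171.76 kg/h.
The evaporator receives (1−α)·978 of feed at 0.676 water and removes 0.458 of that water:
0.458×0.676×(1−α)×978 = 171.76
(1−α) = 171.76/302.8 = 0.5673;  α = 0.4327.
Bypass flow = 0.4327×978 = 423.22 kg/h.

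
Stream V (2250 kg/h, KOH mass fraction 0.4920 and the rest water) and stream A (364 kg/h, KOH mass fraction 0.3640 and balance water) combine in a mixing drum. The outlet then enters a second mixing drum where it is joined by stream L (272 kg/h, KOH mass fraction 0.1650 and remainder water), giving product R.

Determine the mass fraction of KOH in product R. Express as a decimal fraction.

0.4450

Overall, product flow = 2886 kg/h.
KOH in = 2250×0.492 + 364×0.364 + 272×0.165 = 1284.4 kg/h.
KOH fraction in R = 0.4450.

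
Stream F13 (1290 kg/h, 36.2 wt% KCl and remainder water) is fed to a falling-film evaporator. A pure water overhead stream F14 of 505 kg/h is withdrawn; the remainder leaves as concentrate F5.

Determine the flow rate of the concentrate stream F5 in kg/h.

785 kg/h

Concentrate = 1290 − 505 = 785 kg/h.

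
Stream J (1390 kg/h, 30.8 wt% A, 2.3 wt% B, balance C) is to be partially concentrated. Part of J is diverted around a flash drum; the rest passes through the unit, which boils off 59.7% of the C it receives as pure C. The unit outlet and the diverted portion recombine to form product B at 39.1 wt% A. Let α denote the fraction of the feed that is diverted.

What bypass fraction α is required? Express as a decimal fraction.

All 1390×0.308 = 428.12 kg/h of A reaches B, so B = 428.12/0.391 = 1094.9 kg/h and vapour = 295.06 kg/h.
The evaporator receives (1−α)·1390 of feed at 0.669 C and removes 0.597 of that C:
0.597×0.669×(1−α)×1390 = 295.06
(1−α) = 295.06/555.16 = 0.5315;  α = 0.4685.

0.469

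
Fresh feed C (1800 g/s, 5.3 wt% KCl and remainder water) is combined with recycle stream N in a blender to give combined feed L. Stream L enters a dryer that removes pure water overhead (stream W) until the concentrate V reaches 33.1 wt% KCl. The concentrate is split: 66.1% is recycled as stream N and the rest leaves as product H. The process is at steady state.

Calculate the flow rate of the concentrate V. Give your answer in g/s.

850.2 g/s

Overall KCl balance (none leaves overhead): KCl in fresh feed = KCl in product, i.e. 1800×0.053 = (1−0.661)·V·0.331.
V = 95.4/(0.331×0.339) = 850.2 g/s.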